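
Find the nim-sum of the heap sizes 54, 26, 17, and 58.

7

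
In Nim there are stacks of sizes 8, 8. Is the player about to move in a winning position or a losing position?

Nim-sum: 8 ⊕ 8 = 0.
The nim-sum is 0, so this is a P-position: the player to move is in a losing position under optimal play.

Losing position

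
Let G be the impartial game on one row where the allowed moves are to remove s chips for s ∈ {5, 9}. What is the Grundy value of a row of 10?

2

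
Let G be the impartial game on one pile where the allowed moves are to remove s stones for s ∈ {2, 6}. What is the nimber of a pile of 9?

Compute g(0), g(1), … for moves {2, 6}:
g(0) = mex{} = 0
g(1) = mex{} = 0
g(2) = mex{0} = 1
g(3) = mex{0} = 1
g(4) = mex{1} = 0
g(5) = mex{1} = 0
g(6) = mex{0} = 1
g(7) = mex{0} = 1
g(8) = mex{1} = 0
g(9) = mex{1} = 0
So g(9) = 0.

0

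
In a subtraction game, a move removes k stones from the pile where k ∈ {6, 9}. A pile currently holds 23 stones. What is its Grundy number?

1

Compute g(0), g(1), … for moves {6, 9}:
k:     0  1  2  3  4  5  6  7  8  9 10 11 12 13 14 15 16 17 18 19 20 21 22 23
g(k):  0  0  0  0  0  0  1  1  1  1  1  1  2  2  2  0  0  0  0  0  0  1  1  1
So g(23) = 1.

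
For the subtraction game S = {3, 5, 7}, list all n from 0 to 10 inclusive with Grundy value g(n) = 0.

0, 1, 2, 10

Grundy values for subtraction set {3, 5, 7}:
k:     0  1  2  3  4  5  6  7  8  9 10
g(k):  0  0  0  1  1  1  2  2  2  3  0
The P-positions (g = 0) in 0..10 are 0, 1, 2, 10.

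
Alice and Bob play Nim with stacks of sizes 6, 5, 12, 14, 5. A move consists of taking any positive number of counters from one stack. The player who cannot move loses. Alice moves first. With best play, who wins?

Alice wins

Compute the nim-sum pairwise:
6 ^ 5 = 3
3 ^ 12 = 15
15 ^ 14 = 1
1 ^ 5 = 4
The nim-sum is 4 ≠ 0, so this is an N-position: the player to move can win; Alice has a winning move.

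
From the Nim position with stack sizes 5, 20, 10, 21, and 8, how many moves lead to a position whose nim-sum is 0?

Compute the nim-sum pairwise:
5 ⊕ 20 = 17
17 ⊕ 10 = 27
27 ⊕ 21 = 14
14 ⊕ 8 = 6
The overall nim-sum is X = 6. A stack of size p has a winning move iff p XOR X < p (reduce it to p XOR X).
  5: 5 XOR 6 = 3 < 5 — winning move (to 3).
  20: 20 XOR 6 = 18 < 20 — winning move (to 18).
  10: 10 XOR 6 = 12 ≥ 10 — no move.
  21: 21 XOR 6 = 19 < 21 — winning move (to 19).
  8: 8 XOR 6 = 14 ≥ 8 — no move.
That gives 3 winning moves.

3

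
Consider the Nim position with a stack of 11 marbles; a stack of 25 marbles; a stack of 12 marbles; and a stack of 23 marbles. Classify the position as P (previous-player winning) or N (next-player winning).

Compute the nim-sum pairwise:
11 ^ 25 = 18
18 ^ 12 = 30
30 ^ 23 = 9
The nim-sum is 9 ≠ 0, so this is an N-position: the player to move can win.

N-position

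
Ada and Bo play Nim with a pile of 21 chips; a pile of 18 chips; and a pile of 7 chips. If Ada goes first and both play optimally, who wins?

Bo wins

Bitwise XOR of the heap sizes:
  10101  (21)
  10010  (18)
  00111  (7)
  -----
  00000  (0)
The nim-sum is 0, so this is a P-position: the player to move is in a losing position under optimal play; Ada is about to move from it and so loses — Bo wins.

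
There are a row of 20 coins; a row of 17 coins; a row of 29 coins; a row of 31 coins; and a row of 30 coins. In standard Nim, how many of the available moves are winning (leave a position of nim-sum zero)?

In binary:
  10100  (20)
  10001  (17)
  11101  (29)
  11111  (31)
  11110  (30)
  -----
  11001  (25)
The overall nim-sum is X = 25. A row of size p has a winning move iff p XOR X < p (reduce it to p XOR X).
  20: 20 XOR 25 = 13 < 20 — winning move (to 13).
  17: 17 XOR 25 = 8 < 17 — winning move (to 8).
  29: 29 XOR 25 = 4 < 29 — winning move (to 4).
  31: 31 XOR 25 = 6 < 31 — winning move (to 6).
  30: 30 XOR 25 = 7 < 30 — winning move (to 7).
That gives 5 winning moves.

5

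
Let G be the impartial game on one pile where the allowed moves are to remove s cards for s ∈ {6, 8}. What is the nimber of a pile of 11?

1

Build the Grundy sequence with g(k) = mex{g(k−s) : s ∈ {6, 8}, s ≤ k}:
k:     0  1  2  3  4  5  6  7  8  9 10 11
g(k):  0  0  0  0  0  0  1  1  1  1  1  1
So g(11) = 1.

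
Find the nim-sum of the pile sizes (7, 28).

27

Compute the nim-sum pairwise:
7 ^ 28 = 27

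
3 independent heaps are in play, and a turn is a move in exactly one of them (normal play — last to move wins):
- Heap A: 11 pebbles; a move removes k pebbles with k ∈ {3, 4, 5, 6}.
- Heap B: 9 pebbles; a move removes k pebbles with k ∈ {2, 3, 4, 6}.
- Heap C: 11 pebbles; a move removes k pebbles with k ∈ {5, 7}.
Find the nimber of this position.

Grundy values for heap A (subtraction set {3, 4, 5, 6}):
k:     0  1  2  3  4  5  6  7  8  9 10 11
g(k):  0  0  0  1  1  1  2  2  2  0  0  0
So g(11) = 0.
For heap B, compute g(0), g(1), … with moves {2, 3, 4, 6}:
g(0) = mex{} = 0
g(1) = mex{} = 0
g(2) = mex{0} = 1
g(3) = mex{0} = 1
g(4) = mex{0,1} = 2
g(5) = mex{0,1} = 2
g(6) = mex{0,1,2} = 3
g(7) = mex{0,1,2} = 3
g(8) = mex{1,2,3} = 0
g(9) = mex{1,2,3} = 0
So g(9) = 0.
Grundy values for heap C (subtraction set {5, 7}):
g(0) = mex{} = 0
g(1) = mex{} = 0
g(2) = mex{} = 0
g(3) = mex{} = 0
g(4) = mex{} = 0
g(5) = mex{0} = 1
g(6) = mex{0} = 1
g(7) = mex{0} = 1
g(8) = mex{0} = 1
g(9) = mex{0} = 1
g(10) = mex{0,1} = 2
g(11) = mex{0,1} = 2
So g(11) = 2.
By the Sprague-Grundy theorem, the Grundy value of a sum of independent games is the XOR of the component values.
Combined value = 0 ⊕ 0 ⊕ 2 = 2.

2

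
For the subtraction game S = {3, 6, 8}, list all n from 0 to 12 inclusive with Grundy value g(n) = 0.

0, 1, 2, 11, 12

Compute g(0), g(1), … for moves {3, 6, 8}:
g(0) = mex{} = 0
g(1) = mex{} = 0
g(2) = mex{} = 0
g(3) = mex{0} = 1
g(4) = mex{0} = 1
g(5) = mex{0} = 1
g(6) = mex{0,1} = 2
g(7) = mex{0,1} = 2
g(8) = mex{0,1} = 2
g(9) = mex{0,1,2} = 3
g(10) = mex{0,1,2} = 3
g(11) = mex{1,2} = 0
g(12) = mex{1,2,3} = 0
The P-positions (g = 0) in 0..12 are 0, 1, 2, 11, 12.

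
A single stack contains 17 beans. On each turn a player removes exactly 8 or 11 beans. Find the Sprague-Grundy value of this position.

Compute g(0), g(1), … for moves {8, 11}:
k:     0  1  2  3  4  5  6  7  8  9 10 11 12 13 14 15 16 17
g(k):  0  0  0  0  0  0  0  0  1  1  1  1  1  1  1  1  2  2
So g(17) = 2.

2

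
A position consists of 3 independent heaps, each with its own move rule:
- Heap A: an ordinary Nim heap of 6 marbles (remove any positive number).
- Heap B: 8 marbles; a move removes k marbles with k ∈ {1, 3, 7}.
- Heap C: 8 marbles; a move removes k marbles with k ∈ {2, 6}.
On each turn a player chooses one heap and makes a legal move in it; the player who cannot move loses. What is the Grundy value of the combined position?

Heap A is a plain Nim heap of size 6, so its Grundy value is 6.
Grundy values for heap B (subtraction set {1, 3, 7}):
k:     0  1  2  3  4  5  6  7  8
g(k):  0  1  0  1  0  1  0  1  0
So g(8) = 0.
Grundy values for heap C (subtraction set {2, 6}):
g(0) = mex{} = 0
g(1) = mex{} = 0
g(2) = mex{0} = 1
g(3) = mex{0} = 1
g(4) = mex{1} = 0
g(5) = mex{1} = 0
g(6) = mex{0} = 1
g(7) = mex{0} = 1
g(8) = mex{1} = 0
So g(8) = 0.
By the Sprague-Grundy theorem, the Grundy value of a sum of independent games is the XOR of the component values.
Combined value = 6 XOR 0 XOR 0 = 6.

6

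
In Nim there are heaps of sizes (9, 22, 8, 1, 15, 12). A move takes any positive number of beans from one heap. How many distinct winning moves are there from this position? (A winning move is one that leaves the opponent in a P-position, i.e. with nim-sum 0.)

1

Nim-sum: 9 ⊕ 22 ⊕ 8 ⊕ 1 ⊕ 15 ⊕ 12 = 21.
The overall nim-sum is X = 21. A heap of size p has a winning move iff p XOR X < p (reduce it to p XOR X).
  9: 9 XOR 21 = 28 ≥ 9 — no move.
  22: 22 XOR 21 = 3 < 22 — winning move (to 3).
  8: 8 XOR 21 = 29 ≥ 8 — no move.
  1: 1 XOR 21 = 20 ≥ 1 — no move.
  15: 15 XOR 21 = 26 ≥ 15 — no move.
  12: 12 XOR 21 = 25 ≥ 12 — no move.
That gives 1 winning move.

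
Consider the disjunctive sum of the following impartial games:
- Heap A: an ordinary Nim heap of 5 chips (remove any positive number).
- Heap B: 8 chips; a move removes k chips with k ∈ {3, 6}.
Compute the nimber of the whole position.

Heap A is a plain Nim heap of size 5, so its Grundy value is 5.
For heap B, compute g(0), g(1), … with moves {3, 6}:
g(0) = mex{} = 0
g(1) = mex{} = 0
g(2) = mex{} = 0
g(3) = mex{0} = 1
g(4) = mex{0} = 1
g(5) = mex{0} = 1
g(6) = mex{0,1} = 2
g(7) = mex{0,1} = 2
g(8) = mex{0,1} = 2
So g(8) = 2.
The value of a disjunctive sum is the nim-sum of the parts.
Combined value = 5 XOR 2 = 7.

7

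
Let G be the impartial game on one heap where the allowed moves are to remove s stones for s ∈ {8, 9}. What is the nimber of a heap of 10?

1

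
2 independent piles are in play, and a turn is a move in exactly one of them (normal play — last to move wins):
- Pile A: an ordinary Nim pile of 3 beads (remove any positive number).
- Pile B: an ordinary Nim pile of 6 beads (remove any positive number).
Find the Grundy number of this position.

Pile A is a plain Nim pile of size 3, so its Grundy value is 3.
Pile B is a plain Nim pile of size 6, so its Grundy value is 6.
By the Sprague-Grundy theorem, the Grundy value of a sum of independent games is the XOR of the component values.
Combined value = 3 XOR 6 = 5.

5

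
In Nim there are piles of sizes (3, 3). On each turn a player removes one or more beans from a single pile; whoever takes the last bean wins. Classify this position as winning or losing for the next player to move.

Losing position

Nim-sum: 3 ^ 3 = 0.
The nim-sum is 0, so this is a P-position: the player to move is in a losing position under optimal play.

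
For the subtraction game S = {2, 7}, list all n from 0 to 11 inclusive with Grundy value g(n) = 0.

0, 1, 4, 5, 9, 10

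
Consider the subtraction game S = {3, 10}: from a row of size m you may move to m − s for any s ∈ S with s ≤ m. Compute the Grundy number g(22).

1

Compute g(0), g(1), … for moves {3, 10}:
k:     0  1  2  3  4  5  6  7  8  9 10 11 12 13 14 15 16 17 18 19 20 21 22
g(k):  0  0  0  1  1  1  0  0  0  1  1  1  2  0  0  0  1  1  1  0  0  0  1
So g(22) = 1.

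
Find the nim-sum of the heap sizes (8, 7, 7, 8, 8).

8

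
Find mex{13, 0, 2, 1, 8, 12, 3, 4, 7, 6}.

The values 0, 1, 2, 3, 4 are all present; 5 is the first non-negative integer missing from the set.

5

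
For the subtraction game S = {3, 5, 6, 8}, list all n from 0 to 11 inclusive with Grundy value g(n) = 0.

Compute g(0), g(1), … for moves {3, 5, 6, 8}:
g(0) = mex{} = 0
g(1) = mex{} = 0
g(2) = mex{} = 0
g(3) = mex{0} = 1
g(4) = mex{0} = 1
g(5) = mex{0} = 1
g(6) = mex{0,1} = 2
g(7) = mex{0,1} = 2
g(8) = mex{0,1} = 2
g(9) = mex{0,1,2} = 3
g(10) = mex{0,1,2} = 3
g(11) = mex{1,2} = 0
The P-positions (g = 0) in 0..11 are 0, 1, 2, 11.

0, 1, 2, 11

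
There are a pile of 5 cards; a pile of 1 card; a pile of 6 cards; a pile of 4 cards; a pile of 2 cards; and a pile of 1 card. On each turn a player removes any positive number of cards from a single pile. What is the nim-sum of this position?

5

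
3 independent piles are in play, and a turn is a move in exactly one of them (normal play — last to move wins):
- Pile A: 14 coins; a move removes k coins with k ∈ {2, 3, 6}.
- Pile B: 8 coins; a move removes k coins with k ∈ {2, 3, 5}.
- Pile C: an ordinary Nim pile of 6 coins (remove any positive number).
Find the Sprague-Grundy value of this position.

Build the Grundy sequence for pile A with g(k) = mex{g(k−s) : s ∈ {2, 3, 6}, s ≤ k}:
g(0) = mex{} = 0
g(1) = mex{} = 0
g(2) = mex{0} = 1
g(3) = mex{0} = 1
g(4) = mex{0,1} = 2
g(5) = mex{1} = 0
g(6) = mex{0,1,2} = 3
g(7) = mex{0,2} = 1
g(8) = mex{0,1,3} = 2
g(9) = mex{1,3} = 0
g(10) = mex{1,2} = 0
g(11) = mex{0,2} = 1
g(12) = mex{0,3} = 1
g(13) = mex{0,1} = 2
g(14) = mex{1,2} = 0
So g(14) = 0.
For pile B, compute g(0), g(1), … with moves {2, 3, 5}:
g(0) = mex{} = 0
g(1) = mex{} = 0
g(2) = mex{0} = 1
g(3) = mex{0} = 1
g(4) = mex{0,1} = 2
g(5) = mex{0,1} = 2
g(6) = mex{0,1,2} = 3
g(7) = mex{1,2} = 0
g(8) = mex{1,2,3} = 0
So g(8) = 0.
Pile C is a plain Nim pile of size 6, so its Grundy value is 6.
The value of a disjunctive sum is the nim-sum of the parts.
Combined value = 0 XOR 0 XOR 6 = 6.

6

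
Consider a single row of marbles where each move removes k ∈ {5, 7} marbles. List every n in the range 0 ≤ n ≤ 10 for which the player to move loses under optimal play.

0, 1, 2, 3, 4

Compute g(0), g(1), … for moves {5, 7}:
g(0) = mex{} = 0
g(1) = mex{} = 0
g(2) = mex{} = 0
g(3) = mex{} = 0
g(4) = mex{} = 0
g(5) = mex{0} = 1
g(6) = mex{0} = 1
g(7) = mex{0} = 1
g(8) = mex{0} = 1
g(9) = mex{0} = 1
g(10) = mex{0,1} = 2
The P-positions (g = 0) in 0..10 are 0, 1, 2, 3, 4.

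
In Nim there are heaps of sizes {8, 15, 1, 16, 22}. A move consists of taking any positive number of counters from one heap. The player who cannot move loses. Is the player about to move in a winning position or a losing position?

Nim-sum: 8 ⊕ 15 ⊕ 1 ⊕ 16 ⊕ 22 = 0.
The nim-sum is 0, so this is a P-position: the player to move is in a losing position under optimal play.

Losing position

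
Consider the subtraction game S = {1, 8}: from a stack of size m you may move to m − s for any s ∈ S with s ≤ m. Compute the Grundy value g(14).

1

Build the Grundy sequence with g(k) = mex{g(k−s) : s ∈ {1, 8}, s ≤ k}:
k:     0  1  2  3  4  5  6  7  8  9 10 11 12 13 14
g(k):  0  1  0  1  0  1  0  1  2  0  1  0  1  0  1
So g(14) = 1.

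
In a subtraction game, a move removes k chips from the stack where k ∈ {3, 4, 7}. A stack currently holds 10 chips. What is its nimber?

Build the Grundy sequence with g(k) = mex{g(k−s) : s ∈ {3, 4, 7}, s ≤ k}:
k:     0  1  2  3  4  5  6  7  8  9 10
g(k):  0  0  0  1  1  1  2  2  2  3  0
So g(10) = 0.

0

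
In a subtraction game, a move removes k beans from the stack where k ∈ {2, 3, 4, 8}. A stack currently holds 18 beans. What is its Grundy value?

Build the Grundy sequence with g(k) = mex{g(k−s) : s ∈ {2, 3, 4, 8}, s ≤ k}:
k:     0  1  2  3  4  5  6  7  8  9 10 11 12 13 14 15 16 17 18
g(k):  0  0  1  1  2  2  0  0  1  1  2  2  0  0  1  1  2  2  0
So g(18) = 0.

0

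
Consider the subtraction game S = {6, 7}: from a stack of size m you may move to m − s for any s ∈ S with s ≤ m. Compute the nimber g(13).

Build the Grundy sequence with g(k) = mex{g(k−s) : s ∈ {6, 7}, s ≤ k}:
k:     0  1  2  3  4  5  6  7  8  9 10 11 12 13
g(k):  0  0  0  0  0  0  1  1  1  1  1  1  2  0
So g(13) = 0.

0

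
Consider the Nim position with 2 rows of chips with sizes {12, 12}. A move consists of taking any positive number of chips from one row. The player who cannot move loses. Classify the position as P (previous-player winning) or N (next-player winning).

P-position

Nim-sum: 12 ⊕ 12 = 0.
The nim-sum is 0, so this is a P-position: the player to move is in a losing position under optimal play.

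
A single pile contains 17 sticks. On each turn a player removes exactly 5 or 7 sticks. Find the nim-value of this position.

1

Build the Grundy sequence with g(k) = mex{g(k−s) : s ∈ {5, 7}, s ≤ k}:
k:     0  1  2  3  4  5  6  7  8  9 10 11 12 13 14 15 16 17
g(k):  0  0  0  0  0  1  1  1  1  1  2  2  0  0  0  0  0  1
So g(17) = 1.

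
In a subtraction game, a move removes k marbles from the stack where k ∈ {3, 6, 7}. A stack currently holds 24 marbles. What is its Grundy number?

1

Compute g(0), g(1), … for moves {3, 6, 7}:
k:     0  1  2  3  4  5  6  7  8  9 10 11 12 13 14 15 16 17 18 19 20 21 22 23 24
g(k):  0  0  0  1  1  1  2  2  2  3  0  0  0  1  1  1  2  2  2  3  0  0  0  1  1
So g(24) = 1.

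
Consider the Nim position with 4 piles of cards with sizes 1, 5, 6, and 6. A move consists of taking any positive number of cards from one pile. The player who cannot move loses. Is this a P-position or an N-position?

Compute the nim-sum pairwise:
1 ^ 5 = 4
4 ^ 6 = 2
2 ^ 6 = 4
The nim-sum is 4 ≠ 0, so this is an N-position: the player to move can win.

N-position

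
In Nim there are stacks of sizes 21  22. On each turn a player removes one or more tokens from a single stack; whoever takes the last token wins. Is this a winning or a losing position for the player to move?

Winning position

Compute the nim-sum pairwise:
21 XOR 22 = 3
The nim-sum is 3 ≠ 0, so this is an N-position: the player to move can win.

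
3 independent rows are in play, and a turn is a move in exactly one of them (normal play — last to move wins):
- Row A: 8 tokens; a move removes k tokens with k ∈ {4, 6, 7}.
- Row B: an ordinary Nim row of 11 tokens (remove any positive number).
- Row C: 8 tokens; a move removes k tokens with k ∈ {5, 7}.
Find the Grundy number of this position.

8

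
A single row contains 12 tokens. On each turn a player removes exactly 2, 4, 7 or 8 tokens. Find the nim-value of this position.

Compute g(0), g(1), … for moves {2, 4, 7, 8}:
k:     0  1  2  3  4  5  6  7  8  9 10 11 12
g(k):  0  0  1  1  2  2  0  3  1  4  2  0  0
So g(12) = 0.

0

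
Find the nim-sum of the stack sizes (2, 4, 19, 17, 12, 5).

13

Write each in binary and XOR column by column:
  00010  (2)
  00100  (4)
  10011  (19)
  10001  (17)
  01100  (12)
  00101  (5)
  -----
  01101  (13)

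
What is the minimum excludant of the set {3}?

0

0 is not in the set, so the mex is 0.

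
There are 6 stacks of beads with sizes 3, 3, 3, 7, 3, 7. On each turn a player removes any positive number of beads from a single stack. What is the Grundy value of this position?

0

Write each in binary and XOR column by column:
  011  (3)
  011  (3)
  011  (3)
  111  (7)
  011  (3)
  111  (7)
  ---
  000  (0)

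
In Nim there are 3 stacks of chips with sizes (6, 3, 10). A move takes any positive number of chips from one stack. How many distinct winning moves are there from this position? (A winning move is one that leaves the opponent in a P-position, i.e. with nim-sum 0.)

1

In binary:
  0110  (6)
  0011  (3)
  1010  (10)
  ----
  1111  (15)
The overall nim-sum is X = 15. A stack of size p has a winning move iff p XOR X < p (reduce it to p XOR X).
  6: 6 XOR 15 = 9 ≥ 6 — no move.
  3: 3 XOR 15 = 12 ≥ 3 — no move.
  10: 10 XOR 15 = 5 < 10 — winning move (to 5).
That gives 1 winning move.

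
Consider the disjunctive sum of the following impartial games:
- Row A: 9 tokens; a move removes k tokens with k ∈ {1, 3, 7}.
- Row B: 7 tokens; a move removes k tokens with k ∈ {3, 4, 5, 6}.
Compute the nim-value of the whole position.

3

For row A, compute g(0), g(1), … with moves {1, 3, 7}:
k:     0  1  2  3  4  5  6  7  8  9
g(k):  0  1  0  1  0  1  0  1  0  1
So g(9) = 1.
Build the Grundy sequence for row B with g(k) = mex{g(k−s) : s ∈ {3, 4, 5, 6}, s ≤ k}:
k:     0  1  2  3  4  5  6  7
g(k):  0  0  0  1  1  1  2  2
So g(7) = 2.
The value of a disjunctive sum is the nim-sum of the parts.
Combined value = 1 XOR 2 = 3.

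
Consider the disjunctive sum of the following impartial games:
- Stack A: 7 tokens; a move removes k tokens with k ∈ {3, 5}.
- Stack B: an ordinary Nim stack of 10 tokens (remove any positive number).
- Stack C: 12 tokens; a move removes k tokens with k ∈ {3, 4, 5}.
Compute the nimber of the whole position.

9

Grundy values for stack A (subtraction set {3, 5}):
g(0) = mex{} = 0
g(1) = mex{} = 0
g(2) = mex{} = 0
g(3) = mex{0} = 1
g(4) = mex{0} = 1
g(5) = mex{0} = 1
g(6) = mex{0,1} = 2
g(7) = mex{0,1} = 2
So g(7) = 2.
Stack B is a plain Nim stack of size 10, so its Grundy value is 10.
For stack C, compute g(0), g(1), … with moves {3, 4, 5}:
g(0) = mex{} = 0
g(1) = mex{} = 0
g(2) = mex{} = 0
g(3) = mex{0} = 1
g(4) = mex{0} = 1
g(5) = mex{0} = 1
g(6) = mex{0,1} = 2
g(7) = mex{0,1} = 2
g(8) = mex{1} = 0
g(9) = mex{1,2} = 0
g(10) = mex{1,2} = 0
g(11) = mex{0,2} = 1
g(12) = mex{0,2} = 1
So g(12) = 1.
The value of a disjunctive sum is the nim-sum of the parts.
Combined value = 2 XOR 10 XOR 1 = 9.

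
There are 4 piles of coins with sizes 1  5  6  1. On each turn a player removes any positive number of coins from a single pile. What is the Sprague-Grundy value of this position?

3

Nim-sum: 1 ^ 5 ^ 6 ^ 1 = 3.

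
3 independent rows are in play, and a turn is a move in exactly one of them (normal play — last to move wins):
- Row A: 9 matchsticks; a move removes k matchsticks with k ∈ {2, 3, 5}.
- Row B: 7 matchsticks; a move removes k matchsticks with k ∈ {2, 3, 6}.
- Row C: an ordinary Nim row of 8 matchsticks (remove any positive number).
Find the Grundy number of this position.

8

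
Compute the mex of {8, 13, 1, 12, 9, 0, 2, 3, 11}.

The values 0, 1, 2, 3 are all present; 4 is the first non-negative integer missing from the set.

4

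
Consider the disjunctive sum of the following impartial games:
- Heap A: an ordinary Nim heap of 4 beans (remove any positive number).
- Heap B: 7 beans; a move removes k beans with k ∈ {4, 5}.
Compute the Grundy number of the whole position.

5

Heap A is a plain Nim heap of size 4, so its Grundy value is 4.
Grundy values for heap B (subtraction set {4, 5}):
k:     0  1  2  3  4  5  6  7
g(k):  0  0  0  0  1  1  1  1
So g(7) = 1.
The value of a disjunctive sum is the nim-sum of the parts.
Combined value = 4 ⊕ 1 = 5.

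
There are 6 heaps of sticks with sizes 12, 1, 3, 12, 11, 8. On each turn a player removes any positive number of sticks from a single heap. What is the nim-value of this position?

1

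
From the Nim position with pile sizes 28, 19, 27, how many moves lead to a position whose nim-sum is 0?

Nim-sum: 28 XOR 19 XOR 27 = 20.
The overall nim-sum is X = 20. A pile of size p has a winning move iff p XOR X < p (reduce it to p XOR X).
  28: 28 XOR 20 = 8 < 28 — winning move (to 8).
  19: 19 XOR 20 = 7 < 19 — winning move (to 7).
  27: 27 XOR 20 = 15 < 27 — winning move (to 15).
That gives 3 winning moves.

3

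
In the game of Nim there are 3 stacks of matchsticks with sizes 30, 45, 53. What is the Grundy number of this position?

6

Bitwise XOR of the heap sizes:
  011110  (30)
  101101  (45)
  110101  (53)
  ------
  000110  (6)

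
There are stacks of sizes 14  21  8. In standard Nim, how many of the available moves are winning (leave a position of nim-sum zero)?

Nim-sum: 14 ⊕ 21 ⊕ 8 = 19.
The overall nim-sum is X = 19. A stack of size p has a winning move iff p XOR X < p (reduce it to p XOR X).
  14: 14 XOR 19 = 29 ≥ 14 — no move.
  21: 21 XOR 19 = 6 < 21 — winning move (to 6).
  8: 8 XOR 19 = 27 ≥ 8 — no move.
That gives 1 winning move.

1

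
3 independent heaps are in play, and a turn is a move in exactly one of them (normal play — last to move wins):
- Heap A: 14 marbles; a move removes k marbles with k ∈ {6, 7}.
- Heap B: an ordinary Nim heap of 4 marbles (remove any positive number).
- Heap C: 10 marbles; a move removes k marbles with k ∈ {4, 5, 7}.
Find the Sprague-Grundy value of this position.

Grundy values for heap A (subtraction set {6, 7}):
k:     0  1  2  3  4  5  6  7  8  9 10 11 12 13 14
g(k):  0  0  0  0  0  0  1  1  1  1  1  1  2  0  0
So g(14) = 0.
Heap B is a plain Nim heap of size 4, so its Grundy value is 4.
Build the Grundy sequence for heap C with g(k) = mex{g(k−s) : s ∈ {4, 5, 7}, s ≤ k}:
k:     0  1  2  3  4  5  6  7  8  9 10
g(k):  0  0  0  0  1  1  1  1  2  2  2
So g(10) = 2.
By the Sprague-Grundy theorem, the Grundy value of a sum of independent games is the XOR of the component values.
Combined value = 0 ⊕ 4 ⊕ 2 = 6.

6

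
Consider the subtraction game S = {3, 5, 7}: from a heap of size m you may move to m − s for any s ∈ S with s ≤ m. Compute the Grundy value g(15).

Build the Grundy sequence with g(k) = mex{g(k−s) : s ∈ {3, 5, 7}, s ≤ k}:
k:     0  1  2  3  4  5  6  7  8  9 10 11 12 13 14 15
g(k):  0  0  0  1  1  1  2  2  2  3  0  0  0  1  1  1
So g(15) = 1.

1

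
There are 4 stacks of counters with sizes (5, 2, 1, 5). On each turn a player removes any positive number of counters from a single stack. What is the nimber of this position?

3

Compute the nim-sum pairwise:
5 XOR 2 = 7
7 XOR 1 = 6
6 XOR 5 = 3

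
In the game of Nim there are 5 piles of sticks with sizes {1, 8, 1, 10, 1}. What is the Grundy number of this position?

3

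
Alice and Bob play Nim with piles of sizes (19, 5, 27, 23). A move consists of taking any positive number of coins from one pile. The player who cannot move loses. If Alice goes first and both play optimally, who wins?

Bitwise XOR of the heap sizes:
  10011  (19)
  00101  (5)
  11011  (27)
  10111  (23)
  -----
  11010  (26)
The nim-sum is 26 ≠ 0, so this is an N-position: the player to move can win; Alice has a winning move.

Alice wins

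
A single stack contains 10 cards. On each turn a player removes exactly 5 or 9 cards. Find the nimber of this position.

Build the Grundy sequence with g(k) = mex{g(k−s) : s ∈ {5, 9}, s ≤ k}:
g(0) = mex{} = 0
g(1) = mex{} = 0
g(2) = mex{} = 0
g(3) = mex{} = 0
g(4) = mex{} = 0
g(5) = mex{0} = 1
g(6) = mex{0} = 1
g(7) = mex{0} = 1
g(8) = mex{0} = 1
g(9) = mex{0} = 1
g(10) = mex{0,1} = 2
So g(10) = 2.

2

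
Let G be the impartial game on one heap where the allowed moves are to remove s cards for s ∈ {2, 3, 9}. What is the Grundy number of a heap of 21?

2

Build the Grundy sequence with g(k) = mex{g(k−s) : s ∈ {2, 3, 9}, s ≤ k}:
k:     0  1  2  3  4  5  6  7  8  9 10 11 12 13 14 15 16 17 18 19 20 21
g(k):  0  0  1  1  2  0  0  1  1  2  2  0  0  1  1  2  0  0  1  1  2  2
So g(21) = 2.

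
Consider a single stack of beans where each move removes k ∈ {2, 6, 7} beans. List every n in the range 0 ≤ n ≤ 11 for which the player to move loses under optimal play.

0, 1, 4, 5, 9

Grundy values for subtraction set {2, 6, 7}:
g(0) = mex{} = 0
g(1) = mex{} = 0
g(2) = mex{0} = 1
g(3) = mex{0} = 1
g(4) = mex{1} = 0
g(5) = mex{1} = 0
g(6) = mex{0} = 1
g(7) = mex{0} = 1
g(8) = mex{0,1} = 2
g(9) = mex{1} = 0
g(10) = mex{0,1,2} = 3
g(11) = mex{0} = 1
The P-positions (g = 0) in 0..11 are 0, 1, 4, 5, 9.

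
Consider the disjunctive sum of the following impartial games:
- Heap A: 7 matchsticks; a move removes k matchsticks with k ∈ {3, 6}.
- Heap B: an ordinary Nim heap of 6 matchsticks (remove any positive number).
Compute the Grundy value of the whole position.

For heap A, compute g(0), g(1), … with moves {3, 6}:
k:     0  1  2  3  4  5  6  7
g(k):  0  0  0  1  1  1  2  2
So g(7) = 2.
Heap B is a plain Nim heap of size 6, so its Grundy value is 6.
The value of a disjunctive sum is the nim-sum of the parts.
Combined value = 2 ⊕ 6 = 4.

4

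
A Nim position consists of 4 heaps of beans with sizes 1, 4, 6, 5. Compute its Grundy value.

Write each in binary and XOR column by column:
  001  (1)
  100  (4)
  110  (6)
  101  (5)
  ---
  110  (6)

6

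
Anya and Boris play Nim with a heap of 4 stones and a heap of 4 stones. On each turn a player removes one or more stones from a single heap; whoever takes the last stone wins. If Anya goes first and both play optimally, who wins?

Boris wins

Nim-sum: 4 ^ 4 = 0.
The nim-sum is 0, so this is a P-position: the player to move is in a losing position under optimal play; Anya is about to move from it and so loses — Boris wins.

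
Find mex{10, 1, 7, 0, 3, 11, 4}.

2

The values 0, 1 are all present; 2 is the first non-negative integer missing from the set.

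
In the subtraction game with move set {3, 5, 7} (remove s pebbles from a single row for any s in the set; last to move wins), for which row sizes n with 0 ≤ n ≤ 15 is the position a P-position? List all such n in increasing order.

0, 1, 2, 10, 11, 12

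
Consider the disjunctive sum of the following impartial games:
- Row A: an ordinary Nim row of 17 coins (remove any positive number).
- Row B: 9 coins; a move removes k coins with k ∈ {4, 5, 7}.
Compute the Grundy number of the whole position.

Row A is a plain Nim row of size 17, so its Grundy value is 17.
Grundy values for row B (subtraction set {4, 5, 7}):
g(0) = mex{} = 0
g(1) = mex{} = 0
g(2) = mex{} = 0
g(3) = mex{} = 0
g(4) = mex{0} = 1
g(5) = mex{0} = 1
g(6) = mex{0} = 1
g(7) = mex{0} = 1
g(8) = mex{0,1} = 2
g(9) = mex{0,1} = 2
So g(9) = 2.
By the Sprague-Grundy theorem, the Grundy value of a sum of independent games is the XOR of the component values.
Combined value = 17 XOR 2 = 19.

19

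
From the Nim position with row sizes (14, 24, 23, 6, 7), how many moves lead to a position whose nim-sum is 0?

0

Compute the nim-sum pairwise:
14 ^ 24 = 22
22 ^ 23 = 1
1 ^ 6 = 7
7 ^ 7 = 0
The nim-sum is already 0, so every move leaves a nonzero nim-sum — there are no winning moves.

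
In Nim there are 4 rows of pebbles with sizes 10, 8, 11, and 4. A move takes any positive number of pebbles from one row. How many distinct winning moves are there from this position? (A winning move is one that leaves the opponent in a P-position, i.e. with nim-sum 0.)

3

Nim-sum: 10 ^ 8 ^ 11 ^ 4 = 13.
The overall nim-sum is X = 13. A row of size p has a winning move iff p XOR X < p (reduce it to p XOR X).
  10: 10 XOR 13 = 7 < 10 — winning move (to 7).
  8: 8 XOR 13 = 5 < 8 — winning move (to 5).
  11: 11 XOR 13 = 6 < 11 — winning move (to 6).
  4: 4 XOR 13 = 9 ≥ 4 — no move.
That gives 3 winning moves.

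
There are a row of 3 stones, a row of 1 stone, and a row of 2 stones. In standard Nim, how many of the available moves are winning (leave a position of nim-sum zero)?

Nim-sum: 3 ⊕ 1 ⊕ 2 = 0.
The nim-sum is already 0, so every move leaves a nonzero nim-sum — there are no winning moves.

0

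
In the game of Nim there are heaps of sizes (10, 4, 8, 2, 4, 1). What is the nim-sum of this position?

Nim-sum: 10 ⊕ 4 ⊕ 8 ⊕ 2 ⊕ 4 ⊕ 1 = 1.

1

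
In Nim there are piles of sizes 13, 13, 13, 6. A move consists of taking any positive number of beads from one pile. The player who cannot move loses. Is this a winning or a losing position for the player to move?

Winning position

Write each in binary and XOR column by column:
  1101  (13)
  1101  (13)
  1101  (13)
  0110  (6)
  ----
  1011  (11)
The nim-sum is 11 ≠ 0, so this is an N-position: the player to move can win.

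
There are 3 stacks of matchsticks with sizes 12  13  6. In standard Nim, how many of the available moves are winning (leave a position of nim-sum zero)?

In binary:
  1100  (12)
  1101  (13)
  0110  (6)
  ----
  0111  (7)
The overall nim-sum is X = 7. A stack of size p has a winning move iff p XOR X < p (reduce it to p XOR X).
  12: 12 XOR 7 = 11 < 12 — winning move (to 11).
  13: 13 XOR 7 = 10 < 13 — winning move (to 10).
  6: 6 XOR 7 = 1 < 6 — winning move (to 1).
That gives 3 winning moves.

3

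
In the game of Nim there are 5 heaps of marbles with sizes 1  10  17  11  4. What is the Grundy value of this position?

Nim-sum: 1 ⊕ 10 ⊕ 17 ⊕ 11 ⊕ 4 = 21.

21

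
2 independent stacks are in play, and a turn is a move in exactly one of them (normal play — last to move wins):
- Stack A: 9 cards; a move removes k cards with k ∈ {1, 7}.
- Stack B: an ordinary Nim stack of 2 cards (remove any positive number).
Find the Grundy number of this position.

3

For stack A, compute g(0), g(1), … with moves {1, 7}:
k:     0  1  2  3  4  5  6  7  8  9
g(k):  0  1  0  1  0  1  0  1  0  1
So g(9) = 1.
Stack B is a plain Nim stack of size 2, so its Grundy value is 2.
The value of a disjunctive sum is the nim-sum of the parts.
Combined value = 1 XOR 2 = 3.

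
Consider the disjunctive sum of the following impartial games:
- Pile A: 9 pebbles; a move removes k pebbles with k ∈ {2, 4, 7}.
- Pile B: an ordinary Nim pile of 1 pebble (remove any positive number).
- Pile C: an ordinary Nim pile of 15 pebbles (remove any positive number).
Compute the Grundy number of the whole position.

Grundy values for pile A (subtraction set {2, 4, 7}):
k:     0  1  2  3  4  5  6  7  8  9
g(k):  0  0  1  1  2  2  0  3  1  0
So g(9) = 0.
Pile B is a plain Nim pile of size 1, so its Grundy value is 1.
Pile C is a plain Nim pile of size 15, so its Grundy value is 15.
By the Sprague-Grundy theorem, the Grundy value of a sum of independent games is the XOR of the component values.
Combined value = 0 ⊕ 1 ⊕ 15 = 14.

14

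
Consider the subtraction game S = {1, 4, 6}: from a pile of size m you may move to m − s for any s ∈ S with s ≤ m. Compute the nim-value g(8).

1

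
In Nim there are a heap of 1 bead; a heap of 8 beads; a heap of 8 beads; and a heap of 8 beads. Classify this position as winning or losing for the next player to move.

Winning position

In binary:
  0001  (1)
  1000  (8)
  1000  (8)
  1000  (8)
  ----
  1001  (9)
The nim-sum is 9 ≠ 0, so this is an N-position: the player to move can win.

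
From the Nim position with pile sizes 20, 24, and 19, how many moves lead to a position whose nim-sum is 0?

3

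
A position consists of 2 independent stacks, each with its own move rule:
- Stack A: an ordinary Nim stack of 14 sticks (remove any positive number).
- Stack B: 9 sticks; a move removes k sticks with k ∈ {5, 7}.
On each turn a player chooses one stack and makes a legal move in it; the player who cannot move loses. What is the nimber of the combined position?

Stack A is a plain Nim stack of size 14, so its Grundy value is 14.
For stack B, compute g(0), g(1), … with moves {5, 7}:
g(0) = mex{} = 0
g(1) = mex{} = 0
g(2) = mex{} = 0
g(3) = mex{} = 0
g(4) = mex{} = 0
g(5) = mex{0} = 1
g(6) = mex{0} = 1
g(7) = mex{0} = 1
g(8) = mex{0} = 1
g(9) = mex{0} = 1
So g(9) = 1.
By the Sprague-Grundy theorem, the Grundy value of a sum of independent games is the XOR of the component values.
Combined value = 14 XOR 1 = 15.

15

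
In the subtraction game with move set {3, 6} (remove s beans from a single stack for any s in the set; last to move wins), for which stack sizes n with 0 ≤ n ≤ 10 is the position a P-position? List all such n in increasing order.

0, 1, 2, 9, 10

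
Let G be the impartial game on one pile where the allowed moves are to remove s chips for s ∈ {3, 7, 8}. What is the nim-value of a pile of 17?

Compute g(0), g(1), … for moves {3, 7, 8}:
k:     0  1  2  3  4  5  6  7  8  9 10 11 12 13 14 15 16 17
g(k):  0  0  0  1  1  1  0  2  2  1  3  0  0  2  1  1  0  0
So g(17) = 0.

0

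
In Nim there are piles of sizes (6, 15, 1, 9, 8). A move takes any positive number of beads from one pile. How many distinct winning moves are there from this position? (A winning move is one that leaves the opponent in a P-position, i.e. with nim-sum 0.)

3

Bitwise XOR of the heap sizes:
  0110  (6)
  1111  (15)
  0001  (1)
  1001  (9)
  1000  (8)
  ----
  1001  (9)
The overall nim-sum is X = 9. A pile of size p has a winning move iff p XOR X < p (reduce it to p XOR X).
  6: 6 XOR 9 = 15 ≥ 6 — no move.
  15: 15 XOR 9 = 6 < 15 — winning move (to 6).
  1: 1 XOR 9 = 8 ≥ 1 — no move.
  9: 9 XOR 9 = 0 < 9 — winning move (to 0).
  8: 8 XOR 9 = 1 < 8 — winning move (to 1).
That gives 3 winning moves.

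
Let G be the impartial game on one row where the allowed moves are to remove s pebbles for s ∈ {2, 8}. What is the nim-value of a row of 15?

0

Build the Grundy sequence with g(k) = mex{g(k−s) : s ∈ {2, 8}, s ≤ k}:
k:     0  1  2  3  4  5  6  7  8  9 10 11 12 13 14 15
g(k):  0  0  1  1  0  0  1  1  2  2  0  0  1  1  0  0
So g(15) = 0.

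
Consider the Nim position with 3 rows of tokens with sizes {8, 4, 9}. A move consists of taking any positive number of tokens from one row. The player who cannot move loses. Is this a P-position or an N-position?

N-position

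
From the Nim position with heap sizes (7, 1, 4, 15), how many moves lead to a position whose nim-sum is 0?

Nim-sum: 7 ⊕ 1 ⊕ 4 ⊕ 15 = 13.
The overall nim-sum is X = 13. A heap of size p has a winning move iff p XOR X < p (reduce it to p XOR X).
  7: 7 XOR 13 = 10 ≥ 7 — no move.
  1: 1 XOR 13 = 12 ≥ 1 — no move.
  4: 4 XOR 13 = 9 ≥ 4 — no move.
  15: 15 XOR 13 = 2 < 15 — winning move (to 2).
That gives 1 winning move.

1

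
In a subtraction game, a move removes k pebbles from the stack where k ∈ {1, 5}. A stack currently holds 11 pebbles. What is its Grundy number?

1

Build the Grundy sequence with g(k) = mex{g(k−s) : s ∈ {1, 5}, s ≤ k}:
k:     0  1  2  3  4  5  6  7  8  9 10 11
g(k):  0  1  0  1  0  1  0  1  0  1  0  1
So g(11) = 1.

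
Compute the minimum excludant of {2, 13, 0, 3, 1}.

4

The values 0, 1, 2, 3 are all present; 4 is the first non-negative integer missing from the set.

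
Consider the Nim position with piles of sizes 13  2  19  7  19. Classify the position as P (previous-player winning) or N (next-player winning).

N-position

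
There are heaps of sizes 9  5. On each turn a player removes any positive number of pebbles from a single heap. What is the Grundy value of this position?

12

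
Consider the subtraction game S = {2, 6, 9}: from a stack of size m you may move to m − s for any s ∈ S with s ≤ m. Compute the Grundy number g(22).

1

Build the Grundy sequence with g(k) = mex{g(k−s) : s ∈ {2, 6, 9}, s ≤ k}:
k:     0  1  2  3  4  5  6  7  8  9 10 11 12 13 14 15 16 17 18 19 20 21 22
g(k):  0  0  1  1  0  0  1  1  0  2  1  3  0  2  1  0  0  1  1  0  0  1  1
So g(22) = 1.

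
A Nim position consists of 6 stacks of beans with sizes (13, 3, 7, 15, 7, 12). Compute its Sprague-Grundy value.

Compute the nim-sum pairwise:
13 ⊕ 3 = 14
14 ⊕ 7 = 9
9 ⊕ 15 = 6
6 ⊕ 7 = 1
1 ⊕ 12 = 13

13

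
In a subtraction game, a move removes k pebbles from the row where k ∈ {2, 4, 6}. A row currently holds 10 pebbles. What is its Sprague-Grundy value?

Grundy values for subtraction set {2, 4, 6}:
k:     0  1  2  3  4  5  6  7  8  9 10
g(k):  0  0  1  1  2  2  3  3  0  0  1
So g(10) = 1.

1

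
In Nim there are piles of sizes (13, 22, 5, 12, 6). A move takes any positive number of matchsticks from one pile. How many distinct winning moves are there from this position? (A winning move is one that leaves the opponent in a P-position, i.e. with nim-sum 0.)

1

Write each in binary and XOR column by column:
  01101  (13)
  10110  (22)
  00101  (5)
  01100  (12)
  00110  (6)
  -----
  10100  (20)
The overall nim-sum is X = 20. A pile of size p has a winning move iff p XOR X < p (reduce it to p XOR X).
  13: 13 XOR 20 = 25 ≥ 13 — no move.
  22: 22 XOR 20 = 2 < 22 — winning move (to 2).
  5: 5 XOR 20 = 17 ≥ 5 — no move.
  12: 12 XOR 20 = 24 ≥ 12 — no move.
  6: 6 XOR 20 = 18 ≥ 6 — no move.
That gives 1 winning move.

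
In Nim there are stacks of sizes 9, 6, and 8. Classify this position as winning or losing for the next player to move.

Winning position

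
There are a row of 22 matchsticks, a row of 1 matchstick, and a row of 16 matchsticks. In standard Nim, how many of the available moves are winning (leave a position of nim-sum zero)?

Compute the nim-sum pairwise:
22 ⊕ 1 = 23
23 ⊕ 16 = 7
The overall nim-sum is X = 7. A row of size p has a winning move iff p XOR X < p (reduce it to p XOR X).
  22: 22 XOR 7 = 17 < 22 — winning move (to 17).
  1: 1 XOR 7 = 6 ≥ 1 — no move.
  16: 16 XOR 7 = 23 ≥ 16 — no move.
That gives 1 winning move.

1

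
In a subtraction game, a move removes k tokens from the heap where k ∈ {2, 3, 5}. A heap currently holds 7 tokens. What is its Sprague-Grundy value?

0

Compute g(0), g(1), … for moves {2, 3, 5}:
g(0) = mex{} = 0
g(1) = mex{} = 0
g(2) = mex{0} = 1
g(3) = mex{0} = 1
g(4) = mex{0,1} = 2
g(5) = mex{0,1} = 2
g(6) = mex{0,1,2} = 3
g(7) = mex{1,2} = 0
So g(7) = 0.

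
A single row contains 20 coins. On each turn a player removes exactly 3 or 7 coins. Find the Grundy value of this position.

0

Compute g(0), g(1), … for moves {3, 7}:
k:     0  1  2  3  4  5  6  7  8  9 10 11 12 13 14 15 16 17 18 19 20
g(k):  0  0  0  1  1  1  0  2  2  1  0  0  0  1  1  1  0  2  2  1  0
So g(20) = 0.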